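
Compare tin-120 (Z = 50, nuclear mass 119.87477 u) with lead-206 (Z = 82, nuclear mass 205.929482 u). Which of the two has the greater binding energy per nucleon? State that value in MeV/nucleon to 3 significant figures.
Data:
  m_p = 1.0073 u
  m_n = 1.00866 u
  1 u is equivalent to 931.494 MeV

tin-120: Σm = 50(1.0073) + 70(1.00866) = 120.97120 u; Δm = 1.09643 u; E_B = 1021.3 MeV; E_B/A = 8.511 MeV
lead-206: Σm = 82(1.0073) + 124(1.00866) = 207.67244 u; Δm = 1.742958 u; E_B = 1623.55 MeV; E_B/A = 7.881 MeV
tin-120 has the higher binding energy per nucleon, so it is the more tightly bound nucleus.

tin-120; 8.51 MeV/nucleon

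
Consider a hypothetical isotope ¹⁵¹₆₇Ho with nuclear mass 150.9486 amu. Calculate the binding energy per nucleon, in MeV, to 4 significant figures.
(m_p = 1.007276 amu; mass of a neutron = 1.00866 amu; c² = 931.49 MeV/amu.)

Σm = 67·m_p + 84·m_n = 67.487492 + 84.72744 = 152.214932 amu
Mass defect Δm = 152.214932 − 150.9486 = 1.266332 amu
Binding energy = Δm·c² = 1.266332 × 931.49 MeV/amu = 1179.58 MeV
Per nucleon: 1179.58 / 151 = 7.812 MeV

7.812 MeV/nucleon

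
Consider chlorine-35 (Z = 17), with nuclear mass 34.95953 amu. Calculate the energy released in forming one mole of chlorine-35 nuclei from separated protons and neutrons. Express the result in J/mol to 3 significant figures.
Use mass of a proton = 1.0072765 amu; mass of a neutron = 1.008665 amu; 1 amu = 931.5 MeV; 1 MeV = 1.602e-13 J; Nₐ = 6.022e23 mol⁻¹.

The nucleus contains 17 protons and 35 − 17 = 18 neutrons.
Mass of separated nucleons = 17(1.0072765) + 18(1.008665) = 17.1237005 + 18.155970 = 35.2796705 amu
Mass defect Δm = 35.2796705 − 34.95953 = 0.3201405 amu
Binding energy = Δm·c² = 0.3201405 × 931.5 MeV/amu = 298.211 MeV
Per nucleus in joules: 298.211 MeV × 1.602e-13 J/MeV = 4.7773e-11 J
Per mole: 4.7773e-11 J × 6.022e23 mol⁻¹ = 2.8769e+13 J/mol

2.88e+13 J/mol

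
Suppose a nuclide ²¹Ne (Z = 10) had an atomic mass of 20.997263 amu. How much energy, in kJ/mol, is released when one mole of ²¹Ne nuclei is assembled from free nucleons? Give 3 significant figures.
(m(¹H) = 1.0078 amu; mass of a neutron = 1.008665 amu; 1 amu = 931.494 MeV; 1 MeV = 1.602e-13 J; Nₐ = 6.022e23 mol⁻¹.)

Mass of separated nucleons = 10(1.0078) + 11(1.008665) = 10.0780 + 11.095315 = 21.173315 amu
The mass defect is 21.173315 − 20.997263 = 0.176052 amu.
E_B = 0.176052 × 931.494 = 163.991 MeV
Per nucleus in joules: 163.991 MeV × 1.602e-13 J/MeV = 2.6271e-11 J
Per mole: 2.6271e-11 J × 6.022e23 mol⁻¹ = 1.5820e+13 J/mol

1.58e+10 kJ/mol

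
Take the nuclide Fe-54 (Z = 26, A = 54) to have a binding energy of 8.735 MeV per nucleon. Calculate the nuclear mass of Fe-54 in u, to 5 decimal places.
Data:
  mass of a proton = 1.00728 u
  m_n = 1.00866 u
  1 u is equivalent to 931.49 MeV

Total binding energy = 54 × 8.735 = 471.690 MeV
Mass defect = 471.690 MeV / (931.49 MeV/u) = 0.5063822 u
Constituent mass = 26(1.00728) + 28(1.00866) = 54.43176 u
Nuclear mass = 54.43176 − 0.5063822 = 53.9253778 u ≈ 53.92538 u (to 5 decimal places)

53.92538 u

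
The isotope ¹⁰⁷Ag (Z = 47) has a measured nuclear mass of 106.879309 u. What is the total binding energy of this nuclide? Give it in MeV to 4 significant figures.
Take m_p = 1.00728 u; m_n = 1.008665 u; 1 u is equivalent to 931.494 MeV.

915.4 MeV

The nucleus contains 47 protons and 107 − 47 = 60 neutrons.
Σm = 47·m_p + 60·m_n = 47.34216 + 60.519900 = 107.862060 u
The mass defect is 107.862060 − 106.879309 = 0.982751 u.
Binding energy = Δm·c² = 0.982751 × 931.494 MeV/u = 915.427 MeV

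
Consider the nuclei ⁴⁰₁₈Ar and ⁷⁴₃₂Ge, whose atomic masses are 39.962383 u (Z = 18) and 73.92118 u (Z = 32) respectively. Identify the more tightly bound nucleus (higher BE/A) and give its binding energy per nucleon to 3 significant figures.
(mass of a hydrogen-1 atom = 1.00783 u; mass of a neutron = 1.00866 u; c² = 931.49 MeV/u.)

⁴⁰₁₈Ar: Σm = 18(1.00783) + 22(1.00866) = 40.33146 u; Δm = 0.369077 u; E_B = 343.79 MeV; E_B/A = 8.5948 MeV
⁷⁴₃₂Ge: Σm = 32(1.00783) + 42(1.00866) = 74.61428 u; Δm = 0.69310 u; E_B = 645.616 MeV; E_B/A = 8.7245 MeV
⁷⁴₃₂Ge has the higher binding energy per nucleon, so it is the more tightly bound nucleus.

⁷⁴₃₂Ge; 8.72 MeV/nucleon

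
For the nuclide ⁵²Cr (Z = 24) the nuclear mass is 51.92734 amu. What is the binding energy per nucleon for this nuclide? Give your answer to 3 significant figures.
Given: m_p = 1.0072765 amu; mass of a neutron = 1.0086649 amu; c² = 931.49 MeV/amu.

8.78 MeV/nucleon

Total constituent mass: 24 × 1.0072765 + 28 × 1.0086649 = 52.4172532 amu
Δm = 52.4172532 − 51.92734 = 0.4899132 amu
E_B = 0.4899132 × 931.49 = 456.349 MeV
Per nucleon: 456.349 / 52 = 8.776 MeV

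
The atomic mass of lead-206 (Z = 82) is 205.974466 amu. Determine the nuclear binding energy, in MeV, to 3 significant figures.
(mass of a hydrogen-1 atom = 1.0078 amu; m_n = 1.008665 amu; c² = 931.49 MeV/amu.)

1620 MeV

Mass of separated nucleons = 82(1.0078) + 124(1.008665) = 82.6396 + 125.074460 = 207.714060 amu
Mass defect Δm = 207.714060 − 205.974466 = 1.739594 amu
Converting to energy: 1.739594 amu × 931.49 MeV/amu = 1620.41 MeV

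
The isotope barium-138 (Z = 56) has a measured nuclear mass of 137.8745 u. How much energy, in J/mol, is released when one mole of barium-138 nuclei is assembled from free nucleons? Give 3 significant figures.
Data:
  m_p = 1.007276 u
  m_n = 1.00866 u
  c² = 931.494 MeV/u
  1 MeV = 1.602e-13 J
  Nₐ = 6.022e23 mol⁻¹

1.12e+14 J/mol

With 56 protons and 82 neutrons (A = 138):
Mass of separated nucleons = 56(1.007276) + 82(1.00866) = 56.407456 + 82.71012 = 139.117576 u
Mass defect Δm = 139.117576 − 137.8745 = 1.243076 u
Binding energy = Δm·c² = 1.243076 × 931.494 MeV/u = 1157.92 MeV
Per nucleus in joules: 1157.92 MeV × 1.602e-13 J/MeV = 1.8550e-10 J
Per mole: 1.8550e-10 J × 6.022e23 mol⁻¹ = 1.1171e+14 J/mol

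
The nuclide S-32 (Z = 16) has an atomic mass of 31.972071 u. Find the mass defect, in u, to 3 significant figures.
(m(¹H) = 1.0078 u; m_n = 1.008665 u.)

0.291 u

The nucleus contains 16 protons and 32 − 16 = 16 neutrons.
Mass of separated nucleons = 16(1.0078) + 16(1.008665) = 16.1248 + 16.138640 = 32.263440 u
Δm = 32.263440 − 31.972071 = 0.291369 u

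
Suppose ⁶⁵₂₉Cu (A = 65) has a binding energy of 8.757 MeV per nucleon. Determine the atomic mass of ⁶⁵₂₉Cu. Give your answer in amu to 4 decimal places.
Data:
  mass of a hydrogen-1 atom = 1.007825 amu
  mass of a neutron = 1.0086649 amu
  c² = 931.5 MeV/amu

Total binding energy = 65 × 8.757 = 569.205 MeV
Mass defect = 569.205 MeV / (931.5 MeV/amu) = 0.611063 amu
Constituent mass = 29(1.007825) + 36(1.0086649) = 65.5388614 amu
Atomic mass = 65.5388614 − 0.611063 = 64.9277984 amu ≈ 64.9278 amu (to 4 decimal places)

64.9278 amu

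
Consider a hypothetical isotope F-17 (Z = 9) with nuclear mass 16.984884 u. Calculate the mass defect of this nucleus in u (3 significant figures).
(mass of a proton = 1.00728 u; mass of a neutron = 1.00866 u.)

Σm = 9·m_p + 8·m_n = 9.06552 + 8.06928 = 17.13480 u
The mass defect is 17.13480 − 16.984884 = 0.149916 u.

0.150 u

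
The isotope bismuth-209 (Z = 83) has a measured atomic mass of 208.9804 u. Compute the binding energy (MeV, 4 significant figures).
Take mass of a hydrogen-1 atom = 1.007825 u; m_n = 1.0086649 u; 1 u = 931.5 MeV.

Σm = 83·m(¹H) + 126·m_n = 83.649475 + 127.0917774 = 210.7412524 u
The mass defect is 210.7412524 − 208.9804 = 1.7608524 u.
Binding energy = Δm·c² = 1.7608524 × 931.5 MeV/u = 1640.23 MeV

1640 MeV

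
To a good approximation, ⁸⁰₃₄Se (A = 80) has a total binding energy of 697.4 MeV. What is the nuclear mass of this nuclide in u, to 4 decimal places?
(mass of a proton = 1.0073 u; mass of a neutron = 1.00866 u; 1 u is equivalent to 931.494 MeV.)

79.8979 u

Mass defect = 697.4 MeV / (931.494 MeV/u) = 0.748690 u
Constituent mass = 34(1.0073) + 46(1.00866) = 80.64656 u
Nuclear mass = 80.64656 − 0.748690 = 79.897870 u ≈ 79.8979 u (to 4 decimal places)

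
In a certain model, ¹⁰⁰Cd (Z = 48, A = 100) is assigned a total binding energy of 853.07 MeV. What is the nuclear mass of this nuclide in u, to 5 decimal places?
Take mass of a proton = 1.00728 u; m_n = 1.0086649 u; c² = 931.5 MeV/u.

Mass defect = 853.07 MeV / (931.5 MeV/u) = 0.9158025 u
Constituent mass = 48(1.00728) + 52(1.0086649) = 100.8000148 u
Nuclear mass = 100.8000148 − 0.9158025 = 99.8842123 u ≈ 99.88421 u (to 5 decimal places)

99.88421 u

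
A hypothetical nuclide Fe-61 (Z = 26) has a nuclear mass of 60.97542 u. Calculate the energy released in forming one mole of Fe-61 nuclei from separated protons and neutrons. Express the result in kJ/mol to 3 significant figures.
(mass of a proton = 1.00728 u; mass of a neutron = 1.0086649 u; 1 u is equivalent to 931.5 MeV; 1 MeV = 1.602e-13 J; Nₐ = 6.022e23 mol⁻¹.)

Mass of separated nucleons = 26(1.00728) + 35(1.0086649) = 26.18928 + 35.3032715 = 61.4925515 u
Mass defect Δm = 61.4925515 − 60.97542 = 0.5171315 u
Binding energy = Δm·c² = 0.5171315 × 931.5 MeV/u = 481.708 MeV
Per nucleus in joules: 481.708 MeV × 1.602e-13 J/MeV = 7.7170e-11 J
Per mole: 7.7170e-11 J × 6.022e23 mol⁻¹ = 4.6472e+13 J/mol

4.65e+10 kJ/mol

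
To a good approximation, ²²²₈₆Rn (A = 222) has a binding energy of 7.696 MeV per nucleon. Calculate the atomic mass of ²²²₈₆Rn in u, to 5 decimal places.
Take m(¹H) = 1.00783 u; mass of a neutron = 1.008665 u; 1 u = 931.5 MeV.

222.01767 u

Total binding energy = 222 × 7.696 = 1708.512 MeV
Mass defect = 1708.512 MeV / (931.5 MeV/u) = 1.8341514 u
Constituent mass = 86(1.00783) + 136(1.008665) = 223.851820 u
Atomic mass = 223.851820 − 1.8341514 = 222.0176686 u ≈ 222.01767 u (to 5 decimal places)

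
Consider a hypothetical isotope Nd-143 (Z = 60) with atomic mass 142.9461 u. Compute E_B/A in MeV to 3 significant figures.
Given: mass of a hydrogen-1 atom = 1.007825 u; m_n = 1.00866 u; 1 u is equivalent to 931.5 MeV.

8.09 MeV/nucleon

With 60 protons and 83 neutrons (A = 143):
Mass of separated nucleons = 60(1.007825) + 83(1.00866) = 60.469500 + 83.71878 = 144.188280 u
The mass defect is 144.188280 − 142.9461 = 1.242180 u.
Converting to energy: 1.242180 u × 931.5 MeV/u = 1157.09 MeV
BE/A = 1157.09 MeV / 143 = 8.092 MeV/nucleon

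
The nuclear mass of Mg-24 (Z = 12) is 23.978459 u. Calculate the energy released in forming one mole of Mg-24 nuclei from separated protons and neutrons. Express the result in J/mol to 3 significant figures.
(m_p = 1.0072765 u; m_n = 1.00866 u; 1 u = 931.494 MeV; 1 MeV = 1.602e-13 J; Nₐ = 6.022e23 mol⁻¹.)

Total constituent mass: 12 × 1.0072765 + 12 × 1.00866 = 24.1912380 u
Mass defect Δm = 24.1912380 − 23.978459 = 0.2127790 u
Converting to energy: 0.2127790 u × 931.494 MeV/u = 198.202 MeV
Per nucleus in joules: 198.202 MeV × 1.602e-13 J/MeV = 3.1752e-11 J
Per mole: 3.1752e-11 J × 6.022e23 mol⁻¹ = 1.9121e+13 J/mol

1.91e+13 J/mol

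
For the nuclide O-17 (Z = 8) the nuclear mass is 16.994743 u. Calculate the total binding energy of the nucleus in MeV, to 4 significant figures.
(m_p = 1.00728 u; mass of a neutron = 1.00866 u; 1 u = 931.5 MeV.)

131.7 MeV

The nucleus contains 8 protons and 17 − 8 = 9 neutrons.
Total constituent mass: 8 × 1.00728 + 9 × 1.00866 = 17.13618 u
Δm = 17.13618 − 16.994743 = 0.141437 u
Binding energy = Δm·c² = 0.141437 × 931.5 MeV/u = 131.749 MeV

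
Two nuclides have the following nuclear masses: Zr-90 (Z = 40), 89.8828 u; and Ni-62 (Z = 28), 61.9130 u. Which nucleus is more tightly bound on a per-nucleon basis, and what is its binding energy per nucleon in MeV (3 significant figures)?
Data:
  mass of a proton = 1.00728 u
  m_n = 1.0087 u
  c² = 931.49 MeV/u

Zr-90: Σm = 40(1.00728) + 50(1.0087) = 90.72620 u; Δm = 0.84340 u; E_B = 785.62 MeV; E_B/A = 8.729 MeV
Ni-62: Σm = 28(1.00728) + 34(1.0087) = 62.49964 u; Δm = 0.58664 u; E_B = 546.45 MeV; E_B/A = 8.814 MeV
Ni-62 has the higher binding energy per nucleon, so it is the more tightly bound nucleus.

Ni-62; 8.81 MeV/nucleon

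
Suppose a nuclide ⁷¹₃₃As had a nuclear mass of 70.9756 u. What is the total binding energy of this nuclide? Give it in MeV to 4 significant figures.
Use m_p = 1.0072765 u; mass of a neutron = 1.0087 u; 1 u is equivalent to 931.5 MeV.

554.4 MeV

Z = 33, so N = A − Z = 71 − 33 = 38.
Σm = 33·m_p + 38·m_n = 33.2401245 + 38.3306 = 71.5707245 u
The mass defect is 71.5707245 − 70.9756 = 0.5951245 u.
E_B = 0.5951245 × 931.5 = 554.358 MeV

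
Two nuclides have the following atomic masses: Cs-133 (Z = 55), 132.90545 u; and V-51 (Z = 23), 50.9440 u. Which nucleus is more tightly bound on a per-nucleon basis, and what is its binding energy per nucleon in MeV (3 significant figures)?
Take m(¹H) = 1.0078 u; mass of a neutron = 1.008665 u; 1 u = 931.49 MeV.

V-51; 8.73 MeV/nucleon

Cs-133: Σm = 55(1.0078) + 78(1.008665) = 134.104870 u; Δm = 1.199420 u; E_B = 1117.2 MeV; E_B/A = 8.400 MeV
V-51: Σm = 23(1.0078) + 28(1.008665) = 51.422020 u; Δm = 0.478020 u; E_B = 445.27 MeV; E_B/A = 8.731 MeV
V-51 has the higher binding energy per nucleon, so it is the more tightly bound nucleus.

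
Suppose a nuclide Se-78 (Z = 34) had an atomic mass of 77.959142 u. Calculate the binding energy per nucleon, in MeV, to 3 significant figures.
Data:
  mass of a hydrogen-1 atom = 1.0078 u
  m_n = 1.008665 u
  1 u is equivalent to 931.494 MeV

8.21 MeV/nucleon

With 34 protons and 44 neutrons (A = 78):
Σm = 34·m(¹H) + 44·m_n = 34.2652 + 44.381260 = 78.646460 u
The mass defect is 78.646460 − 77.959142 = 0.687318 u.
Converting to energy: 0.687318 u × 931.494 MeV/u = 640.233 MeV
Dividing by A = 78 gives 8.208 MeV per nucleon.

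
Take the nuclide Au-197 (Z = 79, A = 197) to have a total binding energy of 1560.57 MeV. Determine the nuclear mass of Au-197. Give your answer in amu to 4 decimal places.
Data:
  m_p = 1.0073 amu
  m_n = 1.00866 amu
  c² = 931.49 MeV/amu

196.9232 amu

Mass defect = 1560.57 MeV / (931.49 MeV/amu) = 1.675348 amu
Constituent mass = 79(1.0073) + 118(1.00866) = 198.59858 amu
Nuclear mass = 198.59858 − 1.675348 = 196.923232 amu ≈ 196.9232 amu (to 4 decimal places)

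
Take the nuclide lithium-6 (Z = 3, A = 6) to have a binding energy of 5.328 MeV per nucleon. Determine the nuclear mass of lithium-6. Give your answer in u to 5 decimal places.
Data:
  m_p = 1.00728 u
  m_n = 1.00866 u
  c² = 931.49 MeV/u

Total binding energy = 6 × 5.328 = 31.968 MeV
Mass defect = 31.968 MeV / (931.49 MeV/u) = 0.0343192 u
Constituent mass = 3(1.00728) + 3(1.00866) = 6.04782 u
Nuclear mass = 6.04782 − 0.0343192 = 6.0135008 u ≈ 6.01350 u (to 5 decimal places)

6.01350 u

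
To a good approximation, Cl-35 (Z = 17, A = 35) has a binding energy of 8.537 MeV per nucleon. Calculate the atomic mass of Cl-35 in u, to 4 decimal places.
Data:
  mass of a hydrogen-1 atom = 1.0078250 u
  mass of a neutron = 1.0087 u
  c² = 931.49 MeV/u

Total binding energy = 35 × 8.537 = 298.795 MeV
Mass defect = 298.795 MeV / (931.49 MeV/u) = 0.320771 u
Constituent mass = 17(1.0078250) + 18(1.0087) = 35.2896250 u
Atomic mass = 35.2896250 − 0.320771 = 34.9688540 u ≈ 34.9689 u (to 4 decimal places)

34.9689 u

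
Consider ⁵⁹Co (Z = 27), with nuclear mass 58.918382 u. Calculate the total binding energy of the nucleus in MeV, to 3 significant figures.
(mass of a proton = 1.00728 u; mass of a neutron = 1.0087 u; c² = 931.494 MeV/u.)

518 MeV

Z = 27, so N = A − Z = 59 − 27 = 32.
Σm = 27·m_p + 32·m_n = 27.19656 + 32.2784 = 59.47496 u
The mass defect is 59.47496 − 58.918382 = 0.556578 u.
Converting to energy: 0.556578 u × 931.494 MeV/u = 518.449 MeV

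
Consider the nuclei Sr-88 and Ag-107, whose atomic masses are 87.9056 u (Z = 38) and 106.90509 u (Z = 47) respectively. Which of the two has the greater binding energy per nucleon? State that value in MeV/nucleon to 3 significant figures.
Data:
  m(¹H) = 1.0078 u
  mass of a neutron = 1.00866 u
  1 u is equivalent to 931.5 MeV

Sr-88; 8.72 MeV/nucleon

Sr-88: Σm = 38(1.0078) + 50(1.00866) = 88.72940 u; Δm = 0.82380 u; E_B = 767.37 MeV; E_B/A = 8.720 MeV
Ag-107: Σm = 47(1.0078) + 60(1.00866) = 107.88620 u; Δm = 0.98111 u; E_B = 913.90 MeV; E_B/A = 8.541 MeV
Sr-88 has the higher binding energy per nucleon, so it is the more tightly bound nucleus.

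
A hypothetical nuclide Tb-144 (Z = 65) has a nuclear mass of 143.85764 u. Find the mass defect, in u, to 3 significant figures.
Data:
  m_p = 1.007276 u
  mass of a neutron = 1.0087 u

The nucleus contains 65 protons and 144 − 65 = 79 neutrons.
Mass of separated nucleons = 65(1.007276) + 79(1.0087) = 65.472940 + 79.6873 = 145.160240 u
Δm = 145.160240 − 143.85764 = 1.302600 u

1.30 u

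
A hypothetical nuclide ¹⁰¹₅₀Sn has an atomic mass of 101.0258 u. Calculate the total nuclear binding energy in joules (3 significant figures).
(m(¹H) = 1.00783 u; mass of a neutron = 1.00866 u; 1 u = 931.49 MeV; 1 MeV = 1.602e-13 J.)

1.20e-10 J

Σm = 50·m(¹H) + 51·m_n = 50.39150 + 51.44166 = 101.83316 u
The mass defect is 101.83316 − 101.0258 = 0.80736 u.
Binding energy = Δm·c² = 0.80736 × 931.49 MeV/u = 752.048 MeV
In joules: 752.048 MeV × 1.602e-13 J/MeV = 1.2048e-10 J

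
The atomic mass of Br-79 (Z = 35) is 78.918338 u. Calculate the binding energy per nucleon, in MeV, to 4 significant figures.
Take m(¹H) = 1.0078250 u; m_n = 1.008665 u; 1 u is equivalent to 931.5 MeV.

The nucleus contains 35 protons and 79 − 35 = 44 neutrons.
Mass of separated nucleons = 35(1.0078250) + 44(1.008665) = 35.2738750 + 44.381260 = 79.6551350 u
Mass defect Δm = 79.6551350 − 78.918338 = 0.7367970 u
Binding energy = Δm·c² = 0.7367970 × 931.5 MeV/u = 686.326 MeV
Per nucleon: 686.326 / 79 = 8.688 MeV

8.688 MeV/nucleon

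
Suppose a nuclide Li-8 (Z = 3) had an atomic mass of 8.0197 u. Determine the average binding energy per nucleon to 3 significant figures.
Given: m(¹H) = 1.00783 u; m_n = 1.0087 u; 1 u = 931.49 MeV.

5.51 MeV/nucleon

Total constituent mass: 3 × 1.00783 + 5 × 1.0087 = 8.06699 u
The mass defect is 8.06699 − 8.0197 = 0.04729 u.
E_B = 0.04729 × 931.49 = 44.0502 MeV
Per nucleon: 44.0502 / 8 = 5.506 MeV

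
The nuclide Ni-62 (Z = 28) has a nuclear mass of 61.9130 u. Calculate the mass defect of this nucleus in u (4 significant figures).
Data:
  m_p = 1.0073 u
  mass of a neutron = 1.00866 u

Total constituent mass: 28 × 1.0073 + 34 × 1.00866 = 62.49884 u
The mass defect is 62.49884 − 61.9130 = 0.58584 u.

0.5858 u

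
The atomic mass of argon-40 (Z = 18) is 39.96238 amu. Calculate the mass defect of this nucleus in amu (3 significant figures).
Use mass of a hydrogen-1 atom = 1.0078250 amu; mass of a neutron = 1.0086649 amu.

Z = 18, so N = A − Z = 40 − 18 = 22.
Total constituent mass: 18 × 1.0078250 + 22 × 1.0086649 = 40.3314778 amu
The mass defect is 40.3314778 − 39.96238 = 0.3690978 amu.

0.369 amu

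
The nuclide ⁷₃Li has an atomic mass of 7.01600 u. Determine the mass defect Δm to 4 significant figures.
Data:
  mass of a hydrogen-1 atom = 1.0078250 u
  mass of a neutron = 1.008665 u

With 3 protons and 4 neutrons (A = 7):
Σm = 3·m(¹H) + 4·m_n = 3.0234750 + 4.034660 = 7.0581350 u
Δm = 7.0581350 − 7.01600 = 0.0421350 u

0.04214 u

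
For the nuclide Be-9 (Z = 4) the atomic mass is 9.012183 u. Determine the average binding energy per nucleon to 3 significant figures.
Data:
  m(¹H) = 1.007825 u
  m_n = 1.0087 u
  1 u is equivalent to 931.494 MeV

With 4 protons and 5 neutrons (A = 9):
Total constituent mass: 4 × 1.007825 + 5 × 1.0087 = 9.074800 u
Δm = 9.074800 − 9.012183 = 0.062617 u
Binding energy = Δm·c² = 0.062617 × 931.494 MeV/u = 58.3274 MeV
Per nucleon: 58.3274 / 9 = 6.481 MeV

6.48 MeV/nucleon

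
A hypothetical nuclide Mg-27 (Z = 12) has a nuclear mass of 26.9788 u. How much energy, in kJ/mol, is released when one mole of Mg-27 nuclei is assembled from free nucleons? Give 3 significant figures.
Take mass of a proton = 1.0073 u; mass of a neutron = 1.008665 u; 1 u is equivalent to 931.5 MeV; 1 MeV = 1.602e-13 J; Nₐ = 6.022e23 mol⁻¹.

Mass of separated nucleons = 12(1.0073) + 15(1.008665) = 12.0876 + 15.129975 = 27.217575 u
Δm = 27.217575 − 26.9788 = 0.238775 u
E_B = 0.238775 × 931.5 = 222.419 MeV
Per nucleus in joules: 222.419 MeV × 1.602e-13 J/MeV = 3.5632e-11 J
Per mole: 3.5632e-11 J × 6.022e23 mol⁻¹ = 2.1458e+13 J/mol

2.15e+10 kJ/mol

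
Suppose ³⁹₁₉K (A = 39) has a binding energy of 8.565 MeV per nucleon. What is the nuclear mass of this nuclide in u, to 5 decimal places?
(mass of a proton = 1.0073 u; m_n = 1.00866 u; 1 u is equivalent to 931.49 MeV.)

38.95330 u

Total binding energy = 39 × 8.565 = 334.035 MeV
Mass defect = 334.035 MeV / (931.49 MeV/u) = 0.3586029 u
Constituent mass = 19(1.0073) + 20(1.00866) = 39.31190 u
Nuclear mass = 39.31190 − 0.3586029 = 38.9532971 u ≈ 38.95330 u (to 5 decimal places)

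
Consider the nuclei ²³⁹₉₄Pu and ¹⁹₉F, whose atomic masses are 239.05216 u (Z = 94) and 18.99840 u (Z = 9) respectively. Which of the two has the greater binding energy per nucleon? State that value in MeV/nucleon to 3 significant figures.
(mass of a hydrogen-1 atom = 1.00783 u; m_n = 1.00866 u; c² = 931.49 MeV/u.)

¹⁹₉F; 7.78 MeV/nucleon

²³⁹₉₄Pu: Σm = 94(1.00783) + 145(1.00866) = 240.99172 u; Δm = 1.93956 u; E_B = 1806.7 MeV; E_B/A = 7.559 MeV
¹⁹₉F: Σm = 9(1.00783) + 10(1.00866) = 19.15707 u; Δm = 0.15867 u; E_B = 147.80 MeV; E_B/A = 7.779 MeV
¹⁹₉F has the higher binding energy per nucleon, so it is the more tightly bound nucleus.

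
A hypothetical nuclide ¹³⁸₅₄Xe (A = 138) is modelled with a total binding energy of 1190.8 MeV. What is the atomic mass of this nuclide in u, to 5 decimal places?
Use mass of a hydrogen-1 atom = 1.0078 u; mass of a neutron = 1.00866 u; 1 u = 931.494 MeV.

Mass defect = 1190.8 MeV / (931.494 MeV/u) = 1.2783765 u
Constituent mass = 54(1.0078) + 84(1.00866) = 139.14864 u
Atomic mass = 139.14864 − 1.2783765 = 137.8702635 u ≈ 137.87026 u (to 5 decimal places)

137.87026 u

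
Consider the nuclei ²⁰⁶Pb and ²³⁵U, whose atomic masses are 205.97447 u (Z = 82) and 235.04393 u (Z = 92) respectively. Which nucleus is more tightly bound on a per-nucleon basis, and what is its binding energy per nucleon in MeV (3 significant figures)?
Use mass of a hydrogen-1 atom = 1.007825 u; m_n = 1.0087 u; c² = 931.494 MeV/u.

²⁰⁶Pb; 7.89 MeV/nucleon

²⁰⁶Pb: Σm = 82(1.007825) + 124(1.0087) = 207.720450 u; Δm = 1.745980 u; E_B = 1626.36989 MeV; E_B/A = 7.894999 MeV
²³⁵U: Σm = 92(1.007825) + 143(1.0087) = 236.964000 u; Δm = 1.920070 u; E_B = 1788.5 MeV; E_B/A = 7.611 MeV
²⁰⁶Pb has the higher binding energy per nucleon, so it is the more tightly bound nucleus.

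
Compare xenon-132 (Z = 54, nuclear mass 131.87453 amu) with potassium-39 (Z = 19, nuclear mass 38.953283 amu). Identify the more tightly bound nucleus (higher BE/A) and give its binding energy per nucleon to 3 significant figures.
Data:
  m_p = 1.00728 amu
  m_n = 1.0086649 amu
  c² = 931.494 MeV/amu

xenon-132: Σm = 54(1.00728) + 78(1.0086649) = 133.0689822 amu; Δm = 1.1944522 amu; E_B = 1112.6 MeV; E_B/A = 8.429 MeV
potassium-39: Σm = 19(1.00728) + 20(1.0086649) = 39.3116180 amu; Δm = 0.3583350 amu; E_B = 333.79 MeV; E_B/A = 8.559 MeV
potassium-39 has the higher binding energy per nucleon, so it is the more tightly bound nucleus.

potassium-39; 8.56 MeV/nucleon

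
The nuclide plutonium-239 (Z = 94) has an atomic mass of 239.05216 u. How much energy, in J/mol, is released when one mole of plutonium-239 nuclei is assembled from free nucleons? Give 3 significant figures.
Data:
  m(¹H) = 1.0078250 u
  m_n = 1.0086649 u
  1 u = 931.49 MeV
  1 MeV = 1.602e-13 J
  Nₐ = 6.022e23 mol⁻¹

Mass of separated nucleons = 94(1.0078250) + 145(1.0086649) = 94.7355500 + 146.2564105 = 240.9919605 u
Δm = 240.9919605 − 239.05216 = 1.9398005 u
Converting to energy: 1.9398005 u × 931.49 MeV/u = 1806.90 MeV
Per nucleus in joules: 1806.90 MeV × 1.602e-13 J/MeV = 2.8947e-10 J
Per mole: 2.8947e-10 J × 6.022e23 mol⁻¹ = 1.7432e+14 J/mol

1.74e+14 J/mol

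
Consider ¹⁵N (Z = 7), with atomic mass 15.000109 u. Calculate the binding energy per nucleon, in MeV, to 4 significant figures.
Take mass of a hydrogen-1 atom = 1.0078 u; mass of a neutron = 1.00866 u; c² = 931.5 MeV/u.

7.686 MeV/nucleon

Σm = 7·m(¹H) + 8·m_n = 7.0546 + 8.06928 = 15.12388 u
Δm = 15.12388 − 15.000109 = 0.123771 u
Converting to energy: 0.123771 u × 931.5 MeV/u = 115.293 MeV
Dividing by A = 15 gives 7.686 MeV per nucleon.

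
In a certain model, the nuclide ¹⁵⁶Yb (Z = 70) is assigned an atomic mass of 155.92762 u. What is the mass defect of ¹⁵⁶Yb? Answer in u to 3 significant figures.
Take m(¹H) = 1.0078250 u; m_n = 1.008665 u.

Z = 70, so N = A − Z = 156 − 70 = 86.
Mass of separated nucleons = 70(1.0078250) + 86(1.008665) = 70.5477500 + 86.745190 = 157.2929400 u
The mass defect is 157.2929400 − 155.92762 = 1.3653200 u.

1.37 u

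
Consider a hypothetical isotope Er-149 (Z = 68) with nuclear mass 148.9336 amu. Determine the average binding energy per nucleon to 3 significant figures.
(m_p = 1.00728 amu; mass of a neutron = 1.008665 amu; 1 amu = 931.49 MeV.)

7.90 MeV/nucleon

Z = 68, so N = A − Z = 149 − 68 = 81.
Σm = 68·m_p + 81·m_n = 68.49504 + 81.701865 = 150.196905 amu
The mass defect is 150.196905 − 148.9336 = 1.263305 amu.
Binding energy = Δm·c² = 1.263305 × 931.49 MeV/amu = 1176.76 MeV
BE/A = 1176.76 MeV / 149 = 7.898 MeV/nucleon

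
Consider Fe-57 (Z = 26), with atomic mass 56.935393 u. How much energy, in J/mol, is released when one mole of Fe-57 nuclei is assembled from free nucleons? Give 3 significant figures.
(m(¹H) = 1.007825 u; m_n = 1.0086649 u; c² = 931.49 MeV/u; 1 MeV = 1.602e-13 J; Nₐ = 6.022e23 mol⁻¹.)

With 26 protons and 31 neutrons (A = 57):
Total constituent mass: 26 × 1.007825 + 31 × 1.0086649 = 57.4720619 u
Mass defect Δm = 57.4720619 − 56.935393 = 0.5366689 u
Binding energy = Δm·c² = 0.5366689 × 931.49 MeV/u = 499.902 MeV
Per nucleus in joules: 499.902 MeV × 1.602e-13 J/MeV = 8.0084e-11 J
Per mole: 8.0084e-11 J × 6.022e23 mol⁻¹ = 4.8227e+13 J/mol

4.82e+13 J/mol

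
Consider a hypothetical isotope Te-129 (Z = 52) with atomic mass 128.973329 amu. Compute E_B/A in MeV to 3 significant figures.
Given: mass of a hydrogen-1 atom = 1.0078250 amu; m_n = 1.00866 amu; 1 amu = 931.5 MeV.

7.95 MeV/nucleon

The nucleus contains 52 protons and 129 − 52 = 77 neutrons.
Mass of separated nucleons = 52(1.0078250) + 77(1.00866) = 52.4069000 + 77.66682 = 130.0737200 amu
The mass defect is 130.0737200 − 128.973329 = 1.1003910 amu.
Converting to energy: 1.1003910 amu × 931.5 MeV/amu = 1025.01 MeV
Dividing by A = 129 gives 7.946 MeV per nucleon.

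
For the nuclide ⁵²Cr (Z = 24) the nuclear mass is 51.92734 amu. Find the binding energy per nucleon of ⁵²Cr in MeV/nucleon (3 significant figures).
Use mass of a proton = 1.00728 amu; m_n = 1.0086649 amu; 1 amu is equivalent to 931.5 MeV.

Z = 24, so N = A − Z = 52 − 24 = 28.
Total constituent mass: 24 × 1.00728 + 28 × 1.0086649 = 52.4173372 amu
Δm = 52.4173372 − 51.92734 = 0.4899972 amu
E_B = 0.4899972 × 931.5 = 456.432 MeV
Per nucleon: 456.432 / 52 = 8.778 MeV

8.78 MeV/nucleon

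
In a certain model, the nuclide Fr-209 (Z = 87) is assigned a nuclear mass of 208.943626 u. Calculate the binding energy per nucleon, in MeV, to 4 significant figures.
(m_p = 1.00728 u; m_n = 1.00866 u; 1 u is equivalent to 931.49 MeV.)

Z = 87, so N = A − Z = 209 − 87 = 122.
Mass of separated nucleons = 87(1.00728) + 122(1.00866) = 87.63336 + 123.05652 = 210.68988 u
Mass defect Δm = 210.68988 − 208.943626 = 1.746254 u
Binding energy = Δm·c² = 1.746254 × 931.49 MeV/u = 1626.62 MeV
Dividing by A = 209 gives 7.783 MeV per nucleon.

7.783 MeV/nucleon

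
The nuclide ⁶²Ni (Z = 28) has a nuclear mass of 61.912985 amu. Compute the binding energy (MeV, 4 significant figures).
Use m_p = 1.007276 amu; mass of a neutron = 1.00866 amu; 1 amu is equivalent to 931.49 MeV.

545.1 MeV

With 28 protons and 34 neutrons (A = 62):
Σm = 28·m_p + 34·m_n = 28.203728 + 34.29444 = 62.498168 amu
Δm = 62.498168 − 61.912985 = 0.585183 amu
E_B = 0.585183 × 931.49 = 545.092 MeV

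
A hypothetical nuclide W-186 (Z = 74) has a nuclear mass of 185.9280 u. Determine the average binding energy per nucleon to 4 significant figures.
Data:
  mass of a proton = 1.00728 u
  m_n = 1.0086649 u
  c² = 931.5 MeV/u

7.919 MeV/nucleon

Z = 74, so N = A − Z = 186 − 74 = 112.
Σm = 74·m_p + 112·m_n = 74.53872 + 112.9704688 = 187.5091888 u
Δm = 187.5091888 − 185.9280 = 1.5811888 u
E_B = 1.5811888 × 931.5 = 1472.88 MeV
Dividing by A = 186 gives 7.919 MeV per nucleon.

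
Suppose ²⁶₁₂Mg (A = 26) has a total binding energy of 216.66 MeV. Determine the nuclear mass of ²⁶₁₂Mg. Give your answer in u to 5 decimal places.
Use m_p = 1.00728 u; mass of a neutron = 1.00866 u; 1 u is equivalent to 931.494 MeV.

25.97601 u

Mass defect = 216.66 MeV / (931.494 MeV/u) = 0.2325941 u
Constituent mass = 12(1.00728) + 14(1.00866) = 26.20860 u
Nuclear mass = 26.20860 − 0.2325941 = 25.9760059 u ≈ 25.97601 u (to 5 decimal places)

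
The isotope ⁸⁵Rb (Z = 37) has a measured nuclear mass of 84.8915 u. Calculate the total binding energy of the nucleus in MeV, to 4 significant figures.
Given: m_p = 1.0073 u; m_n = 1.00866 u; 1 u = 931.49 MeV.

Σm = 37·m_p + 48·m_n = 37.2701 + 48.41568 = 85.68578 u
Δm = 85.68578 − 84.8915 = 0.79428 u
Converting to energy: 0.79428 u × 931.49 MeV/u = 739.864 MeV

739.9 MeV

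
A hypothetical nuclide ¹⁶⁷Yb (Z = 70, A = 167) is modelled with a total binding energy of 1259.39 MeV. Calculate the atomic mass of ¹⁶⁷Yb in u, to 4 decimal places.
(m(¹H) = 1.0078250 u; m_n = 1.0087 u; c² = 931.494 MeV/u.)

Mass defect = 1259.39 MeV / (931.494 MeV/u) = 1.352011 u
Constituent mass = 70(1.0078250) + 97(1.0087) = 168.3916500 u
Atomic mass = 168.3916500 − 1.352011 = 167.0396390 u ≈ 167.0396 u (to 4 decimal places)

167.0396 u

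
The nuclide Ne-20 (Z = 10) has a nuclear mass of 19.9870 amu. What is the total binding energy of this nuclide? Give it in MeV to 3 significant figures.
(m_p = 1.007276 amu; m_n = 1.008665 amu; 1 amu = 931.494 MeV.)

With 10 protons and 10 neutrons (A = 20):
Σm = 10·m_p + 10·m_n = 10.072760 + 10.086650 = 20.159410 amu
Mass defect Δm = 20.159410 − 19.9870 = 0.172410 amu
Converting to energy: 0.172410 amu × 931.494 MeV/amu = 160.599 MeV

161 MeV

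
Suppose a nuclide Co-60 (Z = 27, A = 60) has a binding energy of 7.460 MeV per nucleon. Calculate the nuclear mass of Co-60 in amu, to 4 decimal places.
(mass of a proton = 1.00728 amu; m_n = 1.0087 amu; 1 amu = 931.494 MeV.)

60.0031 amu

Total binding energy = 60 × 7.460 = 447.600 MeV
Mass defect = 447.600 MeV / (931.494 MeV/amu) = 0.480518 amu
Constituent mass = 27(1.00728) + 33(1.0087) = 60.48366 amu
Nuclear mass = 60.48366 − 0.480518 = 60.003142 amu ≈ 60.0031 amu (to 4 decimal places)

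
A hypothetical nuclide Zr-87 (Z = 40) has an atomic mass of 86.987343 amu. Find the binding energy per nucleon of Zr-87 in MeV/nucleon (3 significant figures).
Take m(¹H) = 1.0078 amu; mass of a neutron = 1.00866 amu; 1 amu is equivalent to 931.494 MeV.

7.83 MeV/nucleon

Mass of separated nucleons = 40(1.0078) + 47(1.00866) = 40.3120 + 47.40702 = 87.71902 amu
Δm = 87.71902 − 86.987343 = 0.731677 amu
Binding energy = Δm·c² = 0.731677 × 931.494 MeV/amu = 681.553 MeV
Dividing by A = 87 gives 7.834 MeV per nucleon.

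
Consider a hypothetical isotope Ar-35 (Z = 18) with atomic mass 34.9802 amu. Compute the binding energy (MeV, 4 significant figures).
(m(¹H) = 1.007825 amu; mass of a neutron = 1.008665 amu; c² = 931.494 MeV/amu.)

286.9 MeV

The nucleus contains 18 protons and 35 − 18 = 17 neutrons.
Mass of separated nucleons = 18(1.007825) + 17(1.008665) = 18.140850 + 17.147305 = 35.288155 amu
Δm = 35.288155 − 34.9802 = 0.307955 amu
Converting to energy: 0.307955 amu × 931.494 MeV/amu = 286.858 MeV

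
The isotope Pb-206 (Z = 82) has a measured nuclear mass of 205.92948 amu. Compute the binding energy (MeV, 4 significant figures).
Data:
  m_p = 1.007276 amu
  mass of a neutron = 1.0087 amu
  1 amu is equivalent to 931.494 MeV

1626 MeV

Mass of separated nucleons = 82(1.007276) + 124(1.0087) = 82.596632 + 125.0788 = 207.675432 amu
Mass defect Δm = 207.675432 − 205.92948 = 1.745952 amu
Converting to energy: 1.745952 amu × 931.494 MeV/amu = 1626.34 MeV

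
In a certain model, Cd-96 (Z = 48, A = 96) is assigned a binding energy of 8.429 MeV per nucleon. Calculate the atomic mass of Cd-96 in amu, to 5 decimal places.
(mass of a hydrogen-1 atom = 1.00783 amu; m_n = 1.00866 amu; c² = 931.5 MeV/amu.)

Total binding energy = 96 × 8.429 = 809.184 MeV
Mass defect = 809.184 MeV / (931.5 MeV/amu) = 0.8686892 amu
Constituent mass = 48(1.00783) + 48(1.00866) = 96.79152 amu
Atomic mass = 96.79152 − 0.8686892 = 95.9228308 amu ≈ 95.92283 amu (to 5 decimal places)

95.92283 amu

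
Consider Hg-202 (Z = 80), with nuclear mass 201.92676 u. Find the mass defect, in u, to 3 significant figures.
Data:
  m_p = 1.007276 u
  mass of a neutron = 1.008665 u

The nucleus contains 80 protons and 202 − 80 = 122 neutrons.
Mass of separated nucleons = 80(1.007276) + 122(1.008665) = 80.582080 + 123.057130 = 203.639210 u
Δm = 203.639210 − 201.92676 = 1.712450 u

1.71 u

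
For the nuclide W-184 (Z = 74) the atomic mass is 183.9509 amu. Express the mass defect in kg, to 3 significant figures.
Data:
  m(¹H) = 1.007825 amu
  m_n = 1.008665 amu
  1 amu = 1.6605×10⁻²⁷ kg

2.63e-27 kg

Σm = 74·m(¹H) + 110·m_n = 74.579050 + 110.953150 = 185.532200 amu
Δm = 185.532200 − 183.9509 = 1.581300 amu
In SI units: 1.581300 amu × 1.6605×10⁻²⁷ kg/amu = 2.6257e-27 kg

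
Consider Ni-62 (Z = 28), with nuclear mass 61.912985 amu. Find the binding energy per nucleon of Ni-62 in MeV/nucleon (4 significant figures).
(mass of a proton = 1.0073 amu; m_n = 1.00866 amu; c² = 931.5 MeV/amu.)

Mass of separated nucleons = 28(1.0073) + 34(1.00866) = 28.2044 + 34.29444 = 62.49884 amu
Mass defect Δm = 62.49884 − 61.912985 = 0.585855 amu
Converting to energy: 0.585855 amu × 931.5 MeV/amu = 545.724 MeV
Dividing by A = 62 gives 8.802 MeV per nucleon.

8.802 MeV/nucleon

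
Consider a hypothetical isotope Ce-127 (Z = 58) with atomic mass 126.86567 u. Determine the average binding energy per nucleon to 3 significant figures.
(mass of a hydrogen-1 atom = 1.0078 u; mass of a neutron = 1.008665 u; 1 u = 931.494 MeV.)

Mass of separated nucleons = 58(1.0078) + 69(1.008665) = 58.4524 + 69.597885 = 128.050285 u
Mass defect Δm = 128.050285 − 126.86567 = 1.184615 u
Converting to energy: 1.184615 u × 931.494 MeV/u = 1103.46 MeV
Per nucleon: 1103.46 / 127 = 8.689 MeV

8.69 MeV/nucleon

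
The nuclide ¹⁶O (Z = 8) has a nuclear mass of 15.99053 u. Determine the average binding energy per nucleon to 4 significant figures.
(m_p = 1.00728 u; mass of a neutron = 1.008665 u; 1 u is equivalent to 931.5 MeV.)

With 8 protons and 8 neutrons (A = 16):
Total constituent mass: 8 × 1.00728 + 8 × 1.008665 = 16.127560 u
Mass defect Δm = 16.127560 − 15.99053 = 0.137030 u
E_B = 0.137030 × 931.5 = 127.643 MeV
BE/A = 127.643 MeV / 16 = 7.978 MeV/nucleon

7.978 MeV/nucleon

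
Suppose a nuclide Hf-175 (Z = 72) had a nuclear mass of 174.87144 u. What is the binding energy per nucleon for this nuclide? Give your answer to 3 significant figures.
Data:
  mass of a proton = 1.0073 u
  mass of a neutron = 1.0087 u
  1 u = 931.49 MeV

With 72 protons and 103 neutrons (A = 175):
Σm = 72·m_p + 103·m_n = 72.5256 + 103.8961 = 176.4217 u
The mass defect is 176.4217 − 174.87144 = 1.55026 u.
Binding energy = Δm·c² = 1.55026 × 931.49 MeV/u = 1444.05 MeV
Per nucleon: 1444.05 / 175 = 8.252 MeV

8.25 MeV/nucleon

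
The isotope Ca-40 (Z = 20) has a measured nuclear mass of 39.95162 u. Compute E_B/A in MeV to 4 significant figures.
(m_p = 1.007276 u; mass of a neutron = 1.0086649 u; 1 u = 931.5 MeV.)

Σm = 20·m_p + 20·m_n = 20.145520 + 20.1732980 = 40.3188180 u
The mass defect is 40.3188180 − 39.95162 = 0.3671980 u.
E_B = 0.3671980 × 931.5 = 342.045 MeV
BE/A = 342.045 MeV / 40 = 8.551 MeV/nucleon

8.551 MeV/nucleon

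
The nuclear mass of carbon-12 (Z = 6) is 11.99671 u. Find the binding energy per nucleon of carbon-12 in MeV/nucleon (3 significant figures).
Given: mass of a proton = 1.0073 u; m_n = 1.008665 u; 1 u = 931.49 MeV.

7.69 MeV/nucleon

Mass of separated nucleons = 6(1.0073) + 6(1.008665) = 6.0438 + 6.051990 = 12.095790 u
Δm = 12.095790 − 11.99671 = 0.099080 u
Binding energy = Δm·c² = 0.099080 × 931.49 MeV/u = 92.2920 MeV
Per nucleon: 92.2920 / 12 = 7.691 MeV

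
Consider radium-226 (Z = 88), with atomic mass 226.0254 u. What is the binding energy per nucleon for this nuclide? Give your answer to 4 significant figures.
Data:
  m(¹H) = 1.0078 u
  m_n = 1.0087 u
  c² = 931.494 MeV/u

7.673 MeV/nucleon

Z = 88, so N = A − Z = 226 − 88 = 138.
Σm = 88·m(¹H) + 138·m_n = 88.6864 + 139.2006 = 227.8870 u
The mass defect is 227.8870 − 226.0254 = 1.8616 u.
E_B = 1.8616 × 931.494 = 1734.07 MeV
Dividing by A = 226 gives 7.673 MeV per nucleon.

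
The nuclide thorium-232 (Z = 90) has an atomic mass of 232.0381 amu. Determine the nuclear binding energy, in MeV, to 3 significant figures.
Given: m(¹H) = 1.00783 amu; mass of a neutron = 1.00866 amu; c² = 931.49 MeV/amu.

1770 MeV

Z = 90, so N = A − Z = 232 − 90 = 142.
Σm = 90·m(¹H) + 142·m_n = 90.70470 + 143.22972 = 233.93442 amu
Δm = 233.93442 − 232.0381 = 1.89632 amu
Binding energy = Δm·c² = 1.89632 × 931.49 MeV/amu = 1766.40 MeV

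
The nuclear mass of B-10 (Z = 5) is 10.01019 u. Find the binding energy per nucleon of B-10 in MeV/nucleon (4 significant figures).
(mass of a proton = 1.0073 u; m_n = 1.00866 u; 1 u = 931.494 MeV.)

The nucleus contains 5 protons and 10 − 5 = 5 neutrons.
Σm = 5·m_p + 5·m_n = 5.0365 + 5.04330 = 10.07980 u
Δm = 10.07980 − 10.01019 = 0.06961 u
Converting to energy: 0.06961 u × 931.494 MeV/u = 64.8413 MeV
BE/A = 64.8413 MeV / 10 = 6.484 MeV/nucleon

6.484 MeV/nucleon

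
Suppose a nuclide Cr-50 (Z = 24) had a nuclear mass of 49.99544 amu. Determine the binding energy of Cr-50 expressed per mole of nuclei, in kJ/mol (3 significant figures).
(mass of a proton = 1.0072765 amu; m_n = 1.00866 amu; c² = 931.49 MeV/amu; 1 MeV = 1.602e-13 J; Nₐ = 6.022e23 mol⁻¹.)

The nucleus contains 24 protons and 50 − 24 = 26 neutrons.
Mass of separated nucleons = 24(1.0072765) + 26(1.00866) = 24.1746360 + 26.22516 = 50.3997960 amu
Mass defect Δm = 50.3997960 − 49.99544 = 0.4043560 amu
Converting to energy: 0.4043560 amu × 931.49 MeV/amu = 376.654 MeV
Per nucleus in joules: 376.654 MeV × 1.602e-13 J/MeV = 6.0340e-11 J
Per mole: 6.0340e-11 J × 6.022e23 mol⁻¹ = 3.6337e+13 J/mol

3.63e+10 kJ/mol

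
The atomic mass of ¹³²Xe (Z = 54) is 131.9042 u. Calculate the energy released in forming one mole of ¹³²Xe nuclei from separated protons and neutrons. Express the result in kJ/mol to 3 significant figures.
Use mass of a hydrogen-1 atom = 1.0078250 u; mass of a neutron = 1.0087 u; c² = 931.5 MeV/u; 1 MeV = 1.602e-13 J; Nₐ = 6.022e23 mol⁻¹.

Z = 54, so N = A − Z = 132 − 54 = 78.
Total constituent mass: 54 × 1.0078250 + 78 × 1.0087 = 133.1011500 u
The mass defect is 133.1011500 − 131.9042 = 1.1969500 u.
Converting to energy: 1.1969500 u × 931.5 MeV/u = 1114.96 MeV
Per nucleus in joules: 1114.96 MeV × 1.602e-13 J/MeV = 1.7862e-10 J
Per mole: 1.7862e-10 J × 6.022e23 mol⁻¹ = 1.0756e+14 J/mol

1.08e+11 kJ/mol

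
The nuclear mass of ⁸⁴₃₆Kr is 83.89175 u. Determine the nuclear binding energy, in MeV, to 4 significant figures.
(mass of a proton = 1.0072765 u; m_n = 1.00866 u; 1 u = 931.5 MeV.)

Σm = 36·m_p + 48·m_n = 36.2619540 + 48.41568 = 84.6776340 u
The mass defect is 84.6776340 − 83.89175 = 0.7858840 u.
E_B = 0.7858840 × 931.5 = 732.051 MeV

732.1 MeV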